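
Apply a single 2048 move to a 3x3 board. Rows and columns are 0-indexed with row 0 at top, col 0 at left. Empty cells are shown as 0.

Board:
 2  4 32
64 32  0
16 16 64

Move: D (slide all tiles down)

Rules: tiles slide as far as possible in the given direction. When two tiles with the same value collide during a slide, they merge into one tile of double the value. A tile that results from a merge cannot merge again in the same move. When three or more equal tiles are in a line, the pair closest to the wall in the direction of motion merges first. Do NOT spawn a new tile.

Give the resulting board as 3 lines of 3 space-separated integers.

Answer:  2  4  0
64 32 32
16 16 64

Derivation:
Slide down:
col 0: [2, 64, 16] -> [2, 64, 16]
col 1: [4, 32, 16] -> [4, 32, 16]
col 2: [32, 0, 64] -> [0, 32, 64]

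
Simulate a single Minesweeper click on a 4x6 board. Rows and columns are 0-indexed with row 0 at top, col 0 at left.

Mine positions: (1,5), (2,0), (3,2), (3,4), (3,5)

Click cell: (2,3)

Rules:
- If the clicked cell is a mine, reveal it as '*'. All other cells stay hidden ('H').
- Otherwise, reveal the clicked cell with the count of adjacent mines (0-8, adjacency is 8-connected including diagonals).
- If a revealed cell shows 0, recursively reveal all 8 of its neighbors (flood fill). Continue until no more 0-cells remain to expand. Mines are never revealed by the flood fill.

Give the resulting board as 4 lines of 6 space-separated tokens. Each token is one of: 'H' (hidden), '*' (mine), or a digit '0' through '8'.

H H H H H H
H H H H H H
H H H 2 H H
H H H H H H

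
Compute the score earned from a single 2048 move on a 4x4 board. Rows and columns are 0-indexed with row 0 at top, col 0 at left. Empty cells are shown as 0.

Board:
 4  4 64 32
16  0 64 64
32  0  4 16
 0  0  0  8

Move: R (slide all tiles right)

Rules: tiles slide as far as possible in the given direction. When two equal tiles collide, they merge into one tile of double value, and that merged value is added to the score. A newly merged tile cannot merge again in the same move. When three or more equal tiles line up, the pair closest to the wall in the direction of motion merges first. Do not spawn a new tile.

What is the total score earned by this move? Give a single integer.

Slide right:
row 0: [4, 4, 64, 32] -> [0, 8, 64, 32]  score +8 (running 8)
row 1: [16, 0, 64, 64] -> [0, 0, 16, 128]  score +128 (running 136)
row 2: [32, 0, 4, 16] -> [0, 32, 4, 16]  score +0 (running 136)
row 3: [0, 0, 0, 8] -> [0, 0, 0, 8]  score +0 (running 136)
Board after move:
  0   8  64  32
  0   0  16 128
  0  32   4  16
  0   0   0   8

Answer: 136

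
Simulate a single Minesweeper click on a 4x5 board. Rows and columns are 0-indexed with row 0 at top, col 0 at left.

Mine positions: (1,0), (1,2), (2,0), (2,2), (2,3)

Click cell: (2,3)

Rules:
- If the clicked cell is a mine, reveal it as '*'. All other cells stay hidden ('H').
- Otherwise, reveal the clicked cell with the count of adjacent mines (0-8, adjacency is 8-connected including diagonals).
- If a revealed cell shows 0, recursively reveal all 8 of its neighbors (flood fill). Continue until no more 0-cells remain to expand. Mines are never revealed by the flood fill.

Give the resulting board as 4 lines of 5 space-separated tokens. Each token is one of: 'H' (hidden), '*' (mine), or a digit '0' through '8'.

H H H H H
H H H H H
H H H * H
H H H H H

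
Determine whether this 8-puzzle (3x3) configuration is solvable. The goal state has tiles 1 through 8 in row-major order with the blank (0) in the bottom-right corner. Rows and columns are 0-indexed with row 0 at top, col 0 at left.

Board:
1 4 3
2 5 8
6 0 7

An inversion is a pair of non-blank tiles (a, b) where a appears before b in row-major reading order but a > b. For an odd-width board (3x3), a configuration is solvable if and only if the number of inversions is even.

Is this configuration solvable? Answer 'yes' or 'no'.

Inversions (pairs i<j in row-major order where tile[i] > tile[j] > 0): 5
5 is odd, so the puzzle is not solvable.

Answer: no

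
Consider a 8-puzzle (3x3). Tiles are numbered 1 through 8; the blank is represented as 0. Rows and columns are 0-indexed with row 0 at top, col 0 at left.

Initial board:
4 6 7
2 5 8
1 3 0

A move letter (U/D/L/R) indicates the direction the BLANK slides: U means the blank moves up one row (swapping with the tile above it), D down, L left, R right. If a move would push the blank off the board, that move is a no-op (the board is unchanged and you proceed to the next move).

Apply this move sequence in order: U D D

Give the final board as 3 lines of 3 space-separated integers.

Answer: 4 6 7
2 5 8
1 3 0

Derivation:
After move 1 (U):
4 6 7
2 5 0
1 3 8

After move 2 (D):
4 6 7
2 5 8
1 3 0

After move 3 (D):
4 6 7
2 5 8
1 3 0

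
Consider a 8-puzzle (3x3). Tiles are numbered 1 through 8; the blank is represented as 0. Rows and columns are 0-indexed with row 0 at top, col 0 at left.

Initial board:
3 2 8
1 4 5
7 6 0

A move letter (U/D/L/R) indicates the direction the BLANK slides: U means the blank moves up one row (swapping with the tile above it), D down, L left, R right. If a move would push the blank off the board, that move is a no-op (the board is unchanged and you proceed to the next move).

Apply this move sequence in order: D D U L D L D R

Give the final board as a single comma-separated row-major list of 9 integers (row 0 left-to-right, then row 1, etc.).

Answer: 3, 2, 8, 1, 6, 4, 7, 0, 5

Derivation:
After move 1 (D):
3 2 8
1 4 5
7 6 0

After move 2 (D):
3 2 8
1 4 5
7 6 0

After move 3 (U):
3 2 8
1 4 0
7 6 5

After move 4 (L):
3 2 8
1 0 4
7 6 5

After move 5 (D):
3 2 8
1 6 4
7 0 5

After move 6 (L):
3 2 8
1 6 4
0 7 5

After move 7 (D):
3 2 8
1 6 4
0 7 5

After move 8 (R):
3 2 8
1 6 4
7 0 5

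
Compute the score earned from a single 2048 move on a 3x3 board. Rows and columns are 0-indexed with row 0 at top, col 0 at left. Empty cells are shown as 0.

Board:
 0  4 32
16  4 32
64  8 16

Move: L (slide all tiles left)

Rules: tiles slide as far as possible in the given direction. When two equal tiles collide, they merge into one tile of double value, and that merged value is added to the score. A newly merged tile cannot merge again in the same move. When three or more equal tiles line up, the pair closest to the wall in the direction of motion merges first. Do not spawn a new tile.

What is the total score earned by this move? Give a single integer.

Slide left:
row 0: [0, 4, 32] -> [4, 32, 0]  score +0 (running 0)
row 1: [16, 4, 32] -> [16, 4, 32]  score +0 (running 0)
row 2: [64, 8, 16] -> [64, 8, 16]  score +0 (running 0)
Board after move:
 4 32  0
16  4 32
64  8 16

Answer: 0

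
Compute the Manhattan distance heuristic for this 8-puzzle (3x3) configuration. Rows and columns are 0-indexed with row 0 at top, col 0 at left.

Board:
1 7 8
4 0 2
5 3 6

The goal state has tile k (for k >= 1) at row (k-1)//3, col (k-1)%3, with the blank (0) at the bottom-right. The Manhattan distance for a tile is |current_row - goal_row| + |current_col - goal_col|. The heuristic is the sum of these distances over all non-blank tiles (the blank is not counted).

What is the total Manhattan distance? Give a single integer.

Tile 1: (0,0)->(0,0) = 0
Tile 7: (0,1)->(2,0) = 3
Tile 8: (0,2)->(2,1) = 3
Tile 4: (1,0)->(1,0) = 0
Tile 2: (1,2)->(0,1) = 2
Tile 5: (2,0)->(1,1) = 2
Tile 3: (2,1)->(0,2) = 3
Tile 6: (2,2)->(1,2) = 1
Sum: 0 + 3 + 3 + 0 + 2 + 2 + 3 + 1 = 14

Answer: 14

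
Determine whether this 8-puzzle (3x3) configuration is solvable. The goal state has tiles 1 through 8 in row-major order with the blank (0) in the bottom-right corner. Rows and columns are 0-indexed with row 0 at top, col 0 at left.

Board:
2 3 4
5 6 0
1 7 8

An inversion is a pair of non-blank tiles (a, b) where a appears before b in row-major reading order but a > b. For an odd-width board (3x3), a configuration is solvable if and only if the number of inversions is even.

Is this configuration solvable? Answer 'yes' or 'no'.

Answer: no

Derivation:
Inversions (pairs i<j in row-major order where tile[i] > tile[j] > 0): 5
5 is odd, so the puzzle is not solvable.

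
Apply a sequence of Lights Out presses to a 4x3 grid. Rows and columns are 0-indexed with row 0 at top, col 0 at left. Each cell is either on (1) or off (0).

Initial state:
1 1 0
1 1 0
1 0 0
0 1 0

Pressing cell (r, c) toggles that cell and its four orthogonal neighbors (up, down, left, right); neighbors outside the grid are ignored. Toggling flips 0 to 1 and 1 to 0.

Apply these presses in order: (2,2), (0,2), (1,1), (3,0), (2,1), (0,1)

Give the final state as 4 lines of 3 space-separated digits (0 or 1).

After press 1 at (2,2):
1 1 0
1 1 1
1 1 1
0 1 1

After press 2 at (0,2):
1 0 1
1 1 0
1 1 1
0 1 1

After press 3 at (1,1):
1 1 1
0 0 1
1 0 1
0 1 1

After press 4 at (3,0):
1 1 1
0 0 1
0 0 1
1 0 1

After press 5 at (2,1):
1 1 1
0 1 1
1 1 0
1 1 1

After press 6 at (0,1):
0 0 0
0 0 1
1 1 0
1 1 1

Answer: 0 0 0
0 0 1
1 1 0
1 1 1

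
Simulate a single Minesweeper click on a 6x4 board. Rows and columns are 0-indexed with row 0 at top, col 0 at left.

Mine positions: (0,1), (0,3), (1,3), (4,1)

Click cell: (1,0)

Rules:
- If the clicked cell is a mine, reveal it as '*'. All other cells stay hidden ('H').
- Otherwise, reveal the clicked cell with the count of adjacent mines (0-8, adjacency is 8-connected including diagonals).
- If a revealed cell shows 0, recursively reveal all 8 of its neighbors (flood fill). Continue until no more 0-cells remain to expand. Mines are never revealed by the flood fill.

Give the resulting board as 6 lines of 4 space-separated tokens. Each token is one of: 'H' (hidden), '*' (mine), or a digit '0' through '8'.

H H H H
1 H H H
H H H H
H H H H
H H H H
H H H H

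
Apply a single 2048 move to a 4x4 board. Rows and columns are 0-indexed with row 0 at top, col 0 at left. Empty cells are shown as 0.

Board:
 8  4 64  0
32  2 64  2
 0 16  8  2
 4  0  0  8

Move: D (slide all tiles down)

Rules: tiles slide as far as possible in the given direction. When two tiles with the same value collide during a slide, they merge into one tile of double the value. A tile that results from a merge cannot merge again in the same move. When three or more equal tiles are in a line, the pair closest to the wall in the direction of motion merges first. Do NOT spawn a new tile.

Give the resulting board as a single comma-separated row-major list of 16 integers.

Slide down:
col 0: [8, 32, 0, 4] -> [0, 8, 32, 4]
col 1: [4, 2, 16, 0] -> [0, 4, 2, 16]
col 2: [64, 64, 8, 0] -> [0, 0, 128, 8]
col 3: [0, 2, 2, 8] -> [0, 0, 4, 8]

Answer: 0, 0, 0, 0, 8, 4, 0, 0, 32, 2, 128, 4, 4, 16, 8, 8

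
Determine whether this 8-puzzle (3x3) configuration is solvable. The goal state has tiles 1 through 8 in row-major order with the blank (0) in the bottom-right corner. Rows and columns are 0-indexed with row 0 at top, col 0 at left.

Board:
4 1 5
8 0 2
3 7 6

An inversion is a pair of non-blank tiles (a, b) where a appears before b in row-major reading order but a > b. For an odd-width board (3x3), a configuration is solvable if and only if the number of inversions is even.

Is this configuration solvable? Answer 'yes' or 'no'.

Answer: yes

Derivation:
Inversions (pairs i<j in row-major order where tile[i] > tile[j] > 0): 10
10 is even, so the puzzle is solvable.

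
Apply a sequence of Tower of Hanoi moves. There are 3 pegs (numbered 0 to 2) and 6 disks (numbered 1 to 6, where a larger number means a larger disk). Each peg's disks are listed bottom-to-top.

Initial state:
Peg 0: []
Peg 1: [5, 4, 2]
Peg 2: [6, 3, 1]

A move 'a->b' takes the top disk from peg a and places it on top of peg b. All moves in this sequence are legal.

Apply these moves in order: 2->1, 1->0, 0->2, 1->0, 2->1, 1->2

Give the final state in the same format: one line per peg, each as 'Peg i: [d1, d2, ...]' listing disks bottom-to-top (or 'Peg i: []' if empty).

After move 1 (2->1):
Peg 0: []
Peg 1: [5, 4, 2, 1]
Peg 2: [6, 3]

After move 2 (1->0):
Peg 0: [1]
Peg 1: [5, 4, 2]
Peg 2: [6, 3]

After move 3 (0->2):
Peg 0: []
Peg 1: [5, 4, 2]
Peg 2: [6, 3, 1]

After move 4 (1->0):
Peg 0: [2]
Peg 1: [5, 4]
Peg 2: [6, 3, 1]

After move 5 (2->1):
Peg 0: [2]
Peg 1: [5, 4, 1]
Peg 2: [6, 3]

After move 6 (1->2):
Peg 0: [2]
Peg 1: [5, 4]
Peg 2: [6, 3, 1]

Answer: Peg 0: [2]
Peg 1: [5, 4]
Peg 2: [6, 3, 1]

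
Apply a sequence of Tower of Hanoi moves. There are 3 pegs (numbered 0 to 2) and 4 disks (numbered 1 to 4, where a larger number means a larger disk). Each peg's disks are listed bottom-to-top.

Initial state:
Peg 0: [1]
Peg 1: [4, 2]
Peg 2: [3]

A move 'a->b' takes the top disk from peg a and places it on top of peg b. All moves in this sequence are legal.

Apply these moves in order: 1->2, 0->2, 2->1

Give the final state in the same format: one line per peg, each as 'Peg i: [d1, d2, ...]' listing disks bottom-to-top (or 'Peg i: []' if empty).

After move 1 (1->2):
Peg 0: [1]
Peg 1: [4]
Peg 2: [3, 2]

After move 2 (0->2):
Peg 0: []
Peg 1: [4]
Peg 2: [3, 2, 1]

After move 3 (2->1):
Peg 0: []
Peg 1: [4, 1]
Peg 2: [3, 2]

Answer: Peg 0: []
Peg 1: [4, 1]
Peg 2: [3, 2]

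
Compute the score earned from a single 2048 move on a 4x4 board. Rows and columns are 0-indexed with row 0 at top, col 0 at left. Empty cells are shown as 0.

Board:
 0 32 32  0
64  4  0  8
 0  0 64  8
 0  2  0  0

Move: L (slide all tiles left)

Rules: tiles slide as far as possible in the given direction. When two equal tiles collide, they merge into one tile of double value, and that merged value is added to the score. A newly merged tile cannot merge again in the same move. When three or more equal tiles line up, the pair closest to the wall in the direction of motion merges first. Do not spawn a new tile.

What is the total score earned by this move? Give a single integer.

Slide left:
row 0: [0, 32, 32, 0] -> [64, 0, 0, 0]  score +64 (running 64)
row 1: [64, 4, 0, 8] -> [64, 4, 8, 0]  score +0 (running 64)
row 2: [0, 0, 64, 8] -> [64, 8, 0, 0]  score +0 (running 64)
row 3: [0, 2, 0, 0] -> [2, 0, 0, 0]  score +0 (running 64)
Board after move:
64  0  0  0
64  4  8  0
64  8  0  0
 2  0  0  0

Answer: 64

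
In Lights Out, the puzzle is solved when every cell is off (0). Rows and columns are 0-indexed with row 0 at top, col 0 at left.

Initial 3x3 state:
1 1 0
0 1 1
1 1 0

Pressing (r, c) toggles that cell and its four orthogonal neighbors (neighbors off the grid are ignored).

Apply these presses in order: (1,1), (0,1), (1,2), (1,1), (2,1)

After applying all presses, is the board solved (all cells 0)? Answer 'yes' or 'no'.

After press 1 at (1,1):
1 0 0
1 0 0
1 0 0

After press 2 at (0,1):
0 1 1
1 1 0
1 0 0

After press 3 at (1,2):
0 1 0
1 0 1
1 0 1

After press 4 at (1,1):
0 0 0
0 1 0
1 1 1

After press 5 at (2,1):
0 0 0
0 0 0
0 0 0

Lights still on: 0

Answer: yes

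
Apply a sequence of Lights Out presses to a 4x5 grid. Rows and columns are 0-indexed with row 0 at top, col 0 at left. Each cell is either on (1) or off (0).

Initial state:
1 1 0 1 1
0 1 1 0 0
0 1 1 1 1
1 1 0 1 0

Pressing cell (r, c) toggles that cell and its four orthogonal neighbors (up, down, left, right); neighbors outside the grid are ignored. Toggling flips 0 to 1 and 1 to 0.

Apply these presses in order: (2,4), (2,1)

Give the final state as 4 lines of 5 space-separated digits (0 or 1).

Answer: 1 1 0 1 1
0 0 1 0 1
1 0 0 0 0
1 0 0 1 1

Derivation:
After press 1 at (2,4):
1 1 0 1 1
0 1 1 0 1
0 1 1 0 0
1 1 0 1 1

After press 2 at (2,1):
1 1 0 1 1
0 0 1 0 1
1 0 0 0 0
1 0 0 1 1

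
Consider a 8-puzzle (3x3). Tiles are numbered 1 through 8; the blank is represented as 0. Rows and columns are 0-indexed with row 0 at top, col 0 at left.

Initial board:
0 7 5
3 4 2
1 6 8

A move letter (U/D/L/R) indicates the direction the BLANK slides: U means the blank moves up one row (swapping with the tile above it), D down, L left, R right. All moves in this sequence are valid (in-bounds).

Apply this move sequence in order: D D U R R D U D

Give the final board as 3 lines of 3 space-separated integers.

Answer: 3 7 5
4 2 8
1 6 0

Derivation:
After move 1 (D):
3 7 5
0 4 2
1 6 8

After move 2 (D):
3 7 5
1 4 2
0 6 8

After move 3 (U):
3 7 5
0 4 2
1 6 8

After move 4 (R):
3 7 5
4 0 2
1 6 8

After move 5 (R):
3 7 5
4 2 0
1 6 8

After move 6 (D):
3 7 5
4 2 8
1 6 0

After move 7 (U):
3 7 5
4 2 0
1 6 8

After move 8 (D):
3 7 5
4 2 8
1 6 0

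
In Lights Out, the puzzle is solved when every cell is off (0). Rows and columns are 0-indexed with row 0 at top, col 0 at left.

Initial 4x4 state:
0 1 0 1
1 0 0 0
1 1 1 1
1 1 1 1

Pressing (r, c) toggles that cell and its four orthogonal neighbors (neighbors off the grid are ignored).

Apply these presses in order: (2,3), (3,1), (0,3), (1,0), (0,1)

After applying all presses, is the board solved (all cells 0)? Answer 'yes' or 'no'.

After press 1 at (2,3):
0 1 0 1
1 0 0 1
1 1 0 0
1 1 1 0

After press 2 at (3,1):
0 1 0 1
1 0 0 1
1 0 0 0
0 0 0 0

After press 3 at (0,3):
0 1 1 0
1 0 0 0
1 0 0 0
0 0 0 0

After press 4 at (1,0):
1 1 1 0
0 1 0 0
0 0 0 0
0 0 0 0

After press 5 at (0,1):
0 0 0 0
0 0 0 0
0 0 0 0
0 0 0 0

Lights still on: 0

Answer: yes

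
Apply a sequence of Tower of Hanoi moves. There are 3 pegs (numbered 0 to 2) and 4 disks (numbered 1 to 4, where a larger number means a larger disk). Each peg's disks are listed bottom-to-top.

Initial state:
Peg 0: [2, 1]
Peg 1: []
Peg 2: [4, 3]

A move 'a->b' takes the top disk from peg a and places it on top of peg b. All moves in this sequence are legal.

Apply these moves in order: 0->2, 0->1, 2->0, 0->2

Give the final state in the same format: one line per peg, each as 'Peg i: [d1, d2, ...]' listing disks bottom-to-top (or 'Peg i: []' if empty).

After move 1 (0->2):
Peg 0: [2]
Peg 1: []
Peg 2: [4, 3, 1]

After move 2 (0->1):
Peg 0: []
Peg 1: [2]
Peg 2: [4, 3, 1]

After move 3 (2->0):
Peg 0: [1]
Peg 1: [2]
Peg 2: [4, 3]

After move 4 (0->2):
Peg 0: []
Peg 1: [2]
Peg 2: [4, 3, 1]

Answer: Peg 0: []
Peg 1: [2]
Peg 2: [4, 3, 1]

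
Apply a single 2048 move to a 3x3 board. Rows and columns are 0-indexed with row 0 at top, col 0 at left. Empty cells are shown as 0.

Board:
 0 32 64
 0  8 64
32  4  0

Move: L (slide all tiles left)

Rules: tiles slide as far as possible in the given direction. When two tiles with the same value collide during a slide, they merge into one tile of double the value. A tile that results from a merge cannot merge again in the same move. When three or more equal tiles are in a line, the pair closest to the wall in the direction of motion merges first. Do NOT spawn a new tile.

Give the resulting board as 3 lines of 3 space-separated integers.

Answer: 32 64  0
 8 64  0
32  4  0

Derivation:
Slide left:
row 0: [0, 32, 64] -> [32, 64, 0]
row 1: [0, 8, 64] -> [8, 64, 0]
row 2: [32, 4, 0] -> [32, 4, 0]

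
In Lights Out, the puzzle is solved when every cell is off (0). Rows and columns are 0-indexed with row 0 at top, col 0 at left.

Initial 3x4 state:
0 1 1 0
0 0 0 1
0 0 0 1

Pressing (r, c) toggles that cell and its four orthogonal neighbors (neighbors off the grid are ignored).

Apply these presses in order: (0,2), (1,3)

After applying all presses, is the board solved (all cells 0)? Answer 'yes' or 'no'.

After press 1 at (0,2):
0 0 0 1
0 0 1 1
0 0 0 1

After press 2 at (1,3):
0 0 0 0
0 0 0 0
0 0 0 0

Lights still on: 0

Answer: yes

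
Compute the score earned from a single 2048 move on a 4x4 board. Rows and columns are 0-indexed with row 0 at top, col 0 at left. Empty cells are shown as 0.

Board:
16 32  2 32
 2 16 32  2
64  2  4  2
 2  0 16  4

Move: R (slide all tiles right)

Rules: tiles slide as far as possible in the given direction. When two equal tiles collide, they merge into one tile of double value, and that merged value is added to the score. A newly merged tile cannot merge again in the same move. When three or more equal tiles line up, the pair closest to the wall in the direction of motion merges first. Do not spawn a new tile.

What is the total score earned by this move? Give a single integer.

Slide right:
row 0: [16, 32, 2, 32] -> [16, 32, 2, 32]  score +0 (running 0)
row 1: [2, 16, 32, 2] -> [2, 16, 32, 2]  score +0 (running 0)
row 2: [64, 2, 4, 2] -> [64, 2, 4, 2]  score +0 (running 0)
row 3: [2, 0, 16, 4] -> [0, 2, 16, 4]  score +0 (running 0)
Board after move:
16 32  2 32
 2 16 32  2
64  2  4  2
 0  2 16  4

Answer: 0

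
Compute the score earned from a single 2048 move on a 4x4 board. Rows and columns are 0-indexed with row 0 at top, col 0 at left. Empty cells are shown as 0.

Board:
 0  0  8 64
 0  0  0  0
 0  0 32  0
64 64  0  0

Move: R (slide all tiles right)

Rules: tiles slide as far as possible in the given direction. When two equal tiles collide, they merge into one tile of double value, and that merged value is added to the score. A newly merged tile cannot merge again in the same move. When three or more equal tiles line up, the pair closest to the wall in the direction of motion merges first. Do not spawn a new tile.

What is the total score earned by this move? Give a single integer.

Answer: 128

Derivation:
Slide right:
row 0: [0, 0, 8, 64] -> [0, 0, 8, 64]  score +0 (running 0)
row 1: [0, 0, 0, 0] -> [0, 0, 0, 0]  score +0 (running 0)
row 2: [0, 0, 32, 0] -> [0, 0, 0, 32]  score +0 (running 0)
row 3: [64, 64, 0, 0] -> [0, 0, 0, 128]  score +128 (running 128)
Board after move:
  0   0   8  64
  0   0   0   0
  0   0   0  32
  0   0   0 128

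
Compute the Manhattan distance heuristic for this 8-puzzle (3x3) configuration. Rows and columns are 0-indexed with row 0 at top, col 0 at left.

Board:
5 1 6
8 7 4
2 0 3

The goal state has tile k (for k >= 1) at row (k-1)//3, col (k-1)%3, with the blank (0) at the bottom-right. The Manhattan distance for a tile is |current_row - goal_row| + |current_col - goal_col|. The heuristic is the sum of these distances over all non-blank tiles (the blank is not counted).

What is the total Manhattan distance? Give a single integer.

Tile 5: (0,0)->(1,1) = 2
Tile 1: (0,1)->(0,0) = 1
Tile 6: (0,2)->(1,2) = 1
Tile 8: (1,0)->(2,1) = 2
Tile 7: (1,1)->(2,0) = 2
Tile 4: (1,2)->(1,0) = 2
Tile 2: (2,0)->(0,1) = 3
Tile 3: (2,2)->(0,2) = 2
Sum: 2 + 1 + 1 + 2 + 2 + 2 + 3 + 2 = 15

Answer: 15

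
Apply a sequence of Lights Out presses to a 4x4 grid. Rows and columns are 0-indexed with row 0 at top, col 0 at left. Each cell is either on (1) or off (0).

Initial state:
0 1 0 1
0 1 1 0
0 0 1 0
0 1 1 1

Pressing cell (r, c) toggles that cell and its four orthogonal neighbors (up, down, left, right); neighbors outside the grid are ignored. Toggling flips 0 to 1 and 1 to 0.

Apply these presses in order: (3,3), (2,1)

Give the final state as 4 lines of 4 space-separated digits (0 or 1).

After press 1 at (3,3):
0 1 0 1
0 1 1 0
0 0 1 1
0 1 0 0

After press 2 at (2,1):
0 1 0 1
0 0 1 0
1 1 0 1
0 0 0 0

Answer: 0 1 0 1
0 0 1 0
1 1 0 1
0 0 0 0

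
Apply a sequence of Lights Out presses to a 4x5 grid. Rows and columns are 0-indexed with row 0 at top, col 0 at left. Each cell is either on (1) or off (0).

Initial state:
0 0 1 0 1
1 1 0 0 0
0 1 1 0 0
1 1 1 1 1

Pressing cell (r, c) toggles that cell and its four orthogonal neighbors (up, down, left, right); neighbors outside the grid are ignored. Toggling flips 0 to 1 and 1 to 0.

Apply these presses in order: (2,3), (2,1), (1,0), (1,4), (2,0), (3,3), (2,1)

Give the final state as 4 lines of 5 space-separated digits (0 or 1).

After press 1 at (2,3):
0 0 1 0 1
1 1 0 1 0
0 1 0 1 1
1 1 1 0 1

After press 2 at (2,1):
0 0 1 0 1
1 0 0 1 0
1 0 1 1 1
1 0 1 0 1

After press 3 at (1,0):
1 0 1 0 1
0 1 0 1 0
0 0 1 1 1
1 0 1 0 1

After press 4 at (1,4):
1 0 1 0 0
0 1 0 0 1
0 0 1 1 0
1 0 1 0 1

After press 5 at (2,0):
1 0 1 0 0
1 1 0 0 1
1 1 1 1 0
0 0 1 0 1

After press 6 at (3,3):
1 0 1 0 0
1 1 0 0 1
1 1 1 0 0
0 0 0 1 0

After press 7 at (2,1):
1 0 1 0 0
1 0 0 0 1
0 0 0 0 0
0 1 0 1 0

Answer: 1 0 1 0 0
1 0 0 0 1
0 0 0 0 0
0 1 0 1 0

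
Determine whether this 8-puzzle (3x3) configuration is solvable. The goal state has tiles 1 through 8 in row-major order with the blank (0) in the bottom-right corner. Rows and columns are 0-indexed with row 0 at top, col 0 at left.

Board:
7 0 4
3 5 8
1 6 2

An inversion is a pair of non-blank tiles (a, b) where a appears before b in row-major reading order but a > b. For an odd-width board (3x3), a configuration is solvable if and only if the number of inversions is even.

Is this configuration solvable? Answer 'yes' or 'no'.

Inversions (pairs i<j in row-major order where tile[i] > tile[j] > 0): 17
17 is odd, so the puzzle is not solvable.

Answer: no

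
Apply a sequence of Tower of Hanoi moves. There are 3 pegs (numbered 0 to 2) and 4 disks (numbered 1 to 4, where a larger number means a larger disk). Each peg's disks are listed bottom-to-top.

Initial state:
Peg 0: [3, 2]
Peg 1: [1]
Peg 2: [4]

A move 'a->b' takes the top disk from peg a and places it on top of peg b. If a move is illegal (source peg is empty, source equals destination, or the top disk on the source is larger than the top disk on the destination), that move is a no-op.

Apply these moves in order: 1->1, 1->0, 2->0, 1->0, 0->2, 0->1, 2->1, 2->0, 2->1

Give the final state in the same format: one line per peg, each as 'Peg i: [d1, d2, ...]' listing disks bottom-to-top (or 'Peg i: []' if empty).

After move 1 (1->1):
Peg 0: [3, 2]
Peg 1: [1]
Peg 2: [4]

After move 2 (1->0):
Peg 0: [3, 2, 1]
Peg 1: []
Peg 2: [4]

After move 3 (2->0):
Peg 0: [3, 2, 1]
Peg 1: []
Peg 2: [4]

After move 4 (1->0):
Peg 0: [3, 2, 1]
Peg 1: []
Peg 2: [4]

After move 5 (0->2):
Peg 0: [3, 2]
Peg 1: []
Peg 2: [4, 1]

After move 6 (0->1):
Peg 0: [3]
Peg 1: [2]
Peg 2: [4, 1]

After move 7 (2->1):
Peg 0: [3]
Peg 1: [2, 1]
Peg 2: [4]

After move 8 (2->0):
Peg 0: [3]
Peg 1: [2, 1]
Peg 2: [4]

After move 9 (2->1):
Peg 0: [3]
Peg 1: [2, 1]
Peg 2: [4]

Answer: Peg 0: [3]
Peg 1: [2, 1]
Peg 2: [4]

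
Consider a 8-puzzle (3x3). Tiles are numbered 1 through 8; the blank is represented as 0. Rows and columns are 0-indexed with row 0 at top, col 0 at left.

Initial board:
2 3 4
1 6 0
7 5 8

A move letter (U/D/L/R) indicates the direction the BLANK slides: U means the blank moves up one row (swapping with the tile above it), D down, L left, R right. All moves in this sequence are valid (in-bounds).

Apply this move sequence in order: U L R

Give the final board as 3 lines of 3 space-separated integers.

Answer: 2 3 0
1 6 4
7 5 8

Derivation:
After move 1 (U):
2 3 0
1 6 4
7 5 8

After move 2 (L):
2 0 3
1 6 4
7 5 8

After move 3 (R):
2 3 0
1 6 4
7 5 8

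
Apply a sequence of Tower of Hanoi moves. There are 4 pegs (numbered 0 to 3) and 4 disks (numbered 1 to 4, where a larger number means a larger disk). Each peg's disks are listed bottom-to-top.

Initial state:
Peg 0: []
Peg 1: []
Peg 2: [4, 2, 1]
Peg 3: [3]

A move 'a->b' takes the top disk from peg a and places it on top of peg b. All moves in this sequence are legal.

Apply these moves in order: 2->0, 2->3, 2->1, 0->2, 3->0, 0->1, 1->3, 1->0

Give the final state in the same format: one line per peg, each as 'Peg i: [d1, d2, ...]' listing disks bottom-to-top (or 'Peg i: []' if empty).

After move 1 (2->0):
Peg 0: [1]
Peg 1: []
Peg 2: [4, 2]
Peg 3: [3]

After move 2 (2->3):
Peg 0: [1]
Peg 1: []
Peg 2: [4]
Peg 3: [3, 2]

After move 3 (2->1):
Peg 0: [1]
Peg 1: [4]
Peg 2: []
Peg 3: [3, 2]

After move 4 (0->2):
Peg 0: []
Peg 1: [4]
Peg 2: [1]
Peg 3: [3, 2]

After move 5 (3->0):
Peg 0: [2]
Peg 1: [4]
Peg 2: [1]
Peg 3: [3]

After move 6 (0->1):
Peg 0: []
Peg 1: [4, 2]
Peg 2: [1]
Peg 3: [3]

After move 7 (1->3):
Peg 0: []
Peg 1: [4]
Peg 2: [1]
Peg 3: [3, 2]

After move 8 (1->0):
Peg 0: [4]
Peg 1: []
Peg 2: [1]
Peg 3: [3, 2]

Answer: Peg 0: [4]
Peg 1: []
Peg 2: [1]
Peg 3: [3, 2]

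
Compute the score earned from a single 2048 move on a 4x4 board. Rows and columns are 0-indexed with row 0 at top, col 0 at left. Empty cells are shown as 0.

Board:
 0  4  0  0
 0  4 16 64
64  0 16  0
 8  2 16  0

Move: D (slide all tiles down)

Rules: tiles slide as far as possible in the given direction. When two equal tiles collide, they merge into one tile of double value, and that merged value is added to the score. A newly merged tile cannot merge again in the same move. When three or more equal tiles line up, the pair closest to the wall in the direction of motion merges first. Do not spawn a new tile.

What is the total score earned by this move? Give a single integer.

Answer: 40

Derivation:
Slide down:
col 0: [0, 0, 64, 8] -> [0, 0, 64, 8]  score +0 (running 0)
col 1: [4, 4, 0, 2] -> [0, 0, 8, 2]  score +8 (running 8)
col 2: [0, 16, 16, 16] -> [0, 0, 16, 32]  score +32 (running 40)
col 3: [0, 64, 0, 0] -> [0, 0, 0, 64]  score +0 (running 40)
Board after move:
 0  0  0  0
 0  0  0  0
64  8 16  0
 8  2 32 64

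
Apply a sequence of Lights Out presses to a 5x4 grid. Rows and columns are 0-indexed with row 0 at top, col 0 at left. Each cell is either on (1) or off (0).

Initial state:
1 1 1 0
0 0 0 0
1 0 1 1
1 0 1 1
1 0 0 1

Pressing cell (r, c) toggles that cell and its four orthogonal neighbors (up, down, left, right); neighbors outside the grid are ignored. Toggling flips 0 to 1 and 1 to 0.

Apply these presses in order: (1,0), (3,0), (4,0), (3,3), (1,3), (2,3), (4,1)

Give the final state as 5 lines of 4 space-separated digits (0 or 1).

Answer: 0 1 1 1
1 1 1 0
1 0 0 0
1 0 0 1
0 0 1 0

Derivation:
After press 1 at (1,0):
0 1 1 0
1 1 0 0
0 0 1 1
1 0 1 1
1 0 0 1

After press 2 at (3,0):
0 1 1 0
1 1 0 0
1 0 1 1
0 1 1 1
0 0 0 1

After press 3 at (4,0):
0 1 1 0
1 1 0 0
1 0 1 1
1 1 1 1
1 1 0 1

After press 4 at (3,3):
0 1 1 0
1 1 0 0
1 0 1 0
1 1 0 0
1 1 0 0

After press 5 at (1,3):
0 1 1 1
1 1 1 1
1 0 1 1
1 1 0 0
1 1 0 0

After press 6 at (2,3):
0 1 1 1
1 1 1 0
1 0 0 0
1 1 0 1
1 1 0 0

After press 7 at (4,1):
0 1 1 1
1 1 1 0
1 0 0 0
1 0 0 1
0 0 1 0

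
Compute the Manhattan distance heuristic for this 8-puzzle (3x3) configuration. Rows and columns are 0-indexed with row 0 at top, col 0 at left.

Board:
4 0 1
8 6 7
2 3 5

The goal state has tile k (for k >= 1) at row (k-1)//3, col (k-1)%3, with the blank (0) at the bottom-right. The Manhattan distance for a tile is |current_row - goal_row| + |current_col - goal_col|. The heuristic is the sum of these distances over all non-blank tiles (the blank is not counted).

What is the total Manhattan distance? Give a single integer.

Tile 4: at (0,0), goal (1,0), distance |0-1|+|0-0| = 1
Tile 1: at (0,2), goal (0,0), distance |0-0|+|2-0| = 2
Tile 8: at (1,0), goal (2,1), distance |1-2|+|0-1| = 2
Tile 6: at (1,1), goal (1,2), distance |1-1|+|1-2| = 1
Tile 7: at (1,2), goal (2,0), distance |1-2|+|2-0| = 3
Tile 2: at (2,0), goal (0,1), distance |2-0|+|0-1| = 3
Tile 3: at (2,1), goal (0,2), distance |2-0|+|1-2| = 3
Tile 5: at (2,2), goal (1,1), distance |2-1|+|2-1| = 2
Sum: 1 + 2 + 2 + 1 + 3 + 3 + 3 + 2 = 17

Answer: 17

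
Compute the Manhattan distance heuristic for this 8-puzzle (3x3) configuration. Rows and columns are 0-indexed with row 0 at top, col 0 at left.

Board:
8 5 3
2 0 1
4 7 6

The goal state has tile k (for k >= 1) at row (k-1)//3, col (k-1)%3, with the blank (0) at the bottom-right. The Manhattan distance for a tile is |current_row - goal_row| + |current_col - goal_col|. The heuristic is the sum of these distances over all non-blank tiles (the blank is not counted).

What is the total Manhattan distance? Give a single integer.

Answer: 12

Derivation:
Tile 8: at (0,0), goal (2,1), distance |0-2|+|0-1| = 3
Tile 5: at (0,1), goal (1,1), distance |0-1|+|1-1| = 1
Tile 3: at (0,2), goal (0,2), distance |0-0|+|2-2| = 0
Tile 2: at (1,0), goal (0,1), distance |1-0|+|0-1| = 2
Tile 1: at (1,2), goal (0,0), distance |1-0|+|2-0| = 3
Tile 4: at (2,0), goal (1,0), distance |2-1|+|0-0| = 1
Tile 7: at (2,1), goal (2,0), distance |2-2|+|1-0| = 1
Tile 6: at (2,2), goal (1,2), distance |2-1|+|2-2| = 1
Sum: 3 + 1 + 0 + 2 + 3 + 1 + 1 + 1 = 12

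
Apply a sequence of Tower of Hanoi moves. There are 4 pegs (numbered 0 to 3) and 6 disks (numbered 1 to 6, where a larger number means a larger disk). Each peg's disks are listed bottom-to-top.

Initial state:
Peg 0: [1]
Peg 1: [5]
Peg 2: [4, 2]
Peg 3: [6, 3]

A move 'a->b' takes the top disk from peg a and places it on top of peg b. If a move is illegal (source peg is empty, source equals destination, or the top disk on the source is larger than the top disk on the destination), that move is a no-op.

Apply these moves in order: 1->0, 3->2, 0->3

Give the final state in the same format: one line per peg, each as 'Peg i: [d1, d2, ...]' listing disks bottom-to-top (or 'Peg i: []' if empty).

After move 1 (1->0):
Peg 0: [1]
Peg 1: [5]
Peg 2: [4, 2]
Peg 3: [6, 3]

After move 2 (3->2):
Peg 0: [1]
Peg 1: [5]
Peg 2: [4, 2]
Peg 3: [6, 3]

After move 3 (0->3):
Peg 0: []
Peg 1: [5]
Peg 2: [4, 2]
Peg 3: [6, 3, 1]

Answer: Peg 0: []
Peg 1: [5]
Peg 2: [4, 2]
Peg 3: [6, 3, 1]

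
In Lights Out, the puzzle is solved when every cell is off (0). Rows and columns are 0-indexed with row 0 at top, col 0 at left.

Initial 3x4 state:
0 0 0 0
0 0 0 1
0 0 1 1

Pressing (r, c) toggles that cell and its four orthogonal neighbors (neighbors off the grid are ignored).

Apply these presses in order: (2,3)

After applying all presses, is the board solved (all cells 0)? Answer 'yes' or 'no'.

After press 1 at (2,3):
0 0 0 0
0 0 0 0
0 0 0 0

Lights still on: 0

Answer: yes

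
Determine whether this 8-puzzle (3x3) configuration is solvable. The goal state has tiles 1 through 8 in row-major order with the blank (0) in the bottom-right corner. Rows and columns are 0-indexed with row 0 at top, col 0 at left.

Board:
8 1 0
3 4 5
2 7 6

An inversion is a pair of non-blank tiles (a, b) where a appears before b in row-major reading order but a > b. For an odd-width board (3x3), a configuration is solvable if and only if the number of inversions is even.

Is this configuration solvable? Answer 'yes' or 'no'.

Answer: no

Derivation:
Inversions (pairs i<j in row-major order where tile[i] > tile[j] > 0): 11
11 is odd, so the puzzle is not solvable.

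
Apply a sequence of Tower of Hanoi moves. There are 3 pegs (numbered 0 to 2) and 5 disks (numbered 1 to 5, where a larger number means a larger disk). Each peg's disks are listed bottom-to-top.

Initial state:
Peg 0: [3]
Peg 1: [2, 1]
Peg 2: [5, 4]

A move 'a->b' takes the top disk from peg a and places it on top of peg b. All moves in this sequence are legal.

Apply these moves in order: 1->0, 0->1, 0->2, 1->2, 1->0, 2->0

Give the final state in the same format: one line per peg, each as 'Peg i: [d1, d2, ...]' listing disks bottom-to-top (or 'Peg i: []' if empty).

After move 1 (1->0):
Peg 0: [3, 1]
Peg 1: [2]
Peg 2: [5, 4]

After move 2 (0->1):
Peg 0: [3]
Peg 1: [2, 1]
Peg 2: [5, 4]

After move 3 (0->2):
Peg 0: []
Peg 1: [2, 1]
Peg 2: [5, 4, 3]

After move 4 (1->2):
Peg 0: []
Peg 1: [2]
Peg 2: [5, 4, 3, 1]

After move 5 (1->0):
Peg 0: [2]
Peg 1: []
Peg 2: [5, 4, 3, 1]

After move 6 (2->0):
Peg 0: [2, 1]
Peg 1: []
Peg 2: [5, 4, 3]

Answer: Peg 0: [2, 1]
Peg 1: []
Peg 2: [5, 4, 3]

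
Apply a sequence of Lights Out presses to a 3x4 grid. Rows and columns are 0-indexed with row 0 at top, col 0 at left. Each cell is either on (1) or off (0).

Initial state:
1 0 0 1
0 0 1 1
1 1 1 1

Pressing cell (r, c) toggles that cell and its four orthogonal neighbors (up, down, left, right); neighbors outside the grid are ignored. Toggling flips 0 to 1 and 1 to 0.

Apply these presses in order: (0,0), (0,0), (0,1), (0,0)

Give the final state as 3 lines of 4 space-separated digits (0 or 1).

After press 1 at (0,0):
0 1 0 1
1 0 1 1
1 1 1 1

After press 2 at (0,0):
1 0 0 1
0 0 1 1
1 1 1 1

After press 3 at (0,1):
0 1 1 1
0 1 1 1
1 1 1 1

After press 4 at (0,0):
1 0 1 1
1 1 1 1
1 1 1 1

Answer: 1 0 1 1
1 1 1 1
1 1 1 1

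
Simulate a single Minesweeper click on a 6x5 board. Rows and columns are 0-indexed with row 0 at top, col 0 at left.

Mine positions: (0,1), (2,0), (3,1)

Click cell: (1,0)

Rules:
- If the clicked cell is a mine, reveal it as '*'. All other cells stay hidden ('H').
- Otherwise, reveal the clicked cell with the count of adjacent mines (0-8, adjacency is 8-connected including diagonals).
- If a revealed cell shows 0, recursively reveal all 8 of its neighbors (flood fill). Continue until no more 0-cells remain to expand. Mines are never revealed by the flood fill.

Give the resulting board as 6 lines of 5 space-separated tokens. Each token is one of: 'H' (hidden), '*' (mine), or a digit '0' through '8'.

H H H H H
2 H H H H
H H H H H
H H H H H
H H H H H
H H H H H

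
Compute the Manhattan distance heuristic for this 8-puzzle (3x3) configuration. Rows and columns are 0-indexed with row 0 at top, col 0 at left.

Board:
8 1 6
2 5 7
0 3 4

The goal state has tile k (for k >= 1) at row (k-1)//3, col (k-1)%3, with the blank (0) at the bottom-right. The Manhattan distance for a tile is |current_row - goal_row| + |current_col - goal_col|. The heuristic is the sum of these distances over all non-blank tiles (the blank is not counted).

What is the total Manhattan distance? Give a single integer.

Tile 8: (0,0)->(2,1) = 3
Tile 1: (0,1)->(0,0) = 1
Tile 6: (0,2)->(1,2) = 1
Tile 2: (1,0)->(0,1) = 2
Tile 5: (1,1)->(1,1) = 0
Tile 7: (1,2)->(2,0) = 3
Tile 3: (2,1)->(0,2) = 3
Tile 4: (2,2)->(1,0) = 3
Sum: 3 + 1 + 1 + 2 + 0 + 3 + 3 + 3 = 16

Answer: 16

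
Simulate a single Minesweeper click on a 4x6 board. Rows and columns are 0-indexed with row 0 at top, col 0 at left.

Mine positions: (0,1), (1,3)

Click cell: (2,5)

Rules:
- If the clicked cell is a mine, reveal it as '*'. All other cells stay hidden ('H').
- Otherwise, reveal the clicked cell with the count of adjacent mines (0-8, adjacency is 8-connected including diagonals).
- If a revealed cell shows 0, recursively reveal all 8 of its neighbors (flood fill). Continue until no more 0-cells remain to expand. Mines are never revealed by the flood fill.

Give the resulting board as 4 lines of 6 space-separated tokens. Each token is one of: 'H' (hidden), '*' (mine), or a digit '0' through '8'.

H H H H 1 0
1 1 2 H 1 0
0 0 1 1 1 0
0 0 0 0 0 0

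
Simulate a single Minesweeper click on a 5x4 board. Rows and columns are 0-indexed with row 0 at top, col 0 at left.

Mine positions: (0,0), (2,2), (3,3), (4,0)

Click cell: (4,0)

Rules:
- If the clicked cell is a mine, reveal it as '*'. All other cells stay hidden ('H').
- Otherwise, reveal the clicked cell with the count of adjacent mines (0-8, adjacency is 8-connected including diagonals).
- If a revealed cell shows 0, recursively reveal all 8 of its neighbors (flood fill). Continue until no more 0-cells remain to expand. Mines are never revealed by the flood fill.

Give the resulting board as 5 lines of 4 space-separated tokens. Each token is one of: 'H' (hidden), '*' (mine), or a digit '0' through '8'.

H H H H
H H H H
H H H H
H H H H
* H H H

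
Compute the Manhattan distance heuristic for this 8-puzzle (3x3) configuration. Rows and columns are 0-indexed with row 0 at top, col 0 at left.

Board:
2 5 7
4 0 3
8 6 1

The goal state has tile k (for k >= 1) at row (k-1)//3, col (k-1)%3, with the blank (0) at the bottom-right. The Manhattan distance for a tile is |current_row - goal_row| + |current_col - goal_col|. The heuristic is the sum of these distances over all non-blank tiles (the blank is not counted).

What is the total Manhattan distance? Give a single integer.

Tile 2: at (0,0), goal (0,1), distance |0-0|+|0-1| = 1
Tile 5: at (0,1), goal (1,1), distance |0-1|+|1-1| = 1
Tile 7: at (0,2), goal (2,0), distance |0-2|+|2-0| = 4
Tile 4: at (1,0), goal (1,0), distance |1-1|+|0-0| = 0
Tile 3: at (1,2), goal (0,2), distance |1-0|+|2-2| = 1
Tile 8: at (2,0), goal (2,1), distance |2-2|+|0-1| = 1
Tile 6: at (2,1), goal (1,2), distance |2-1|+|1-2| = 2
Tile 1: at (2,2), goal (0,0), distance |2-0|+|2-0| = 4
Sum: 1 + 1 + 4 + 0 + 1 + 1 + 2 + 4 = 14

Answer: 14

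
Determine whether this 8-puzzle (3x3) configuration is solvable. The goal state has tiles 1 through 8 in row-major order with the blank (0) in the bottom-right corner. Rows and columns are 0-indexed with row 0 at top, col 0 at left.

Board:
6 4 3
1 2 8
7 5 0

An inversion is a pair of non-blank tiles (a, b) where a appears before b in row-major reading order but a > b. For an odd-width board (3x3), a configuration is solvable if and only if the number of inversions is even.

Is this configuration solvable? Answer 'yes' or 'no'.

Inversions (pairs i<j in row-major order where tile[i] > tile[j] > 0): 13
13 is odd, so the puzzle is not solvable.

Answer: no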